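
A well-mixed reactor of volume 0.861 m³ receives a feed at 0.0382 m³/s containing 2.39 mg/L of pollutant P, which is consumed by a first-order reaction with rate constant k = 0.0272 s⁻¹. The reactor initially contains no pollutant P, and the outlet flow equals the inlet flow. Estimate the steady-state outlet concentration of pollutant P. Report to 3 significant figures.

1.48 mg/L

Accumulation = in − out − consumed: V dC/dt = Q C_in − Q C − k V C.
At steady state: 0 = Q C_in − (Q + kV) C_ss, so C_ss = Q C_in/(Q + kV).
C_ss = 0.0382·2.39/(0.0382 + 0.0272·0.861) = 0.091298/0.061619 = 1.4816 mg/L.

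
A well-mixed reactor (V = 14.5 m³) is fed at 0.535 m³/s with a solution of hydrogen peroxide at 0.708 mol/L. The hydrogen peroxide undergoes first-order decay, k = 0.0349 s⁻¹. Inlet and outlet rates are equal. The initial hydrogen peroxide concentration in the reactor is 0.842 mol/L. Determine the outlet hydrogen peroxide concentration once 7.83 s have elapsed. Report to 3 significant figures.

0.636 mol/L

V dC/dt = Q(C_in − C) − k V C.
dC/dt = (Q/V) C_in − (Q/V + k) C; effective rate a = Q/V + k = 0.036897 + 0.0349 = 0.071797 s⁻¹.
C_ss = Q C_in/(Q + kV) = 0.36384 mol/L; C(t) = C_ss + (C₀ − C_ss) e^(−a t).
C(7.83) = 0.36384 + (0.47816)·e^(−0.071797·7.83) = 0.36384 + (0.47816)·0.56997 = 0.63638 mol/L.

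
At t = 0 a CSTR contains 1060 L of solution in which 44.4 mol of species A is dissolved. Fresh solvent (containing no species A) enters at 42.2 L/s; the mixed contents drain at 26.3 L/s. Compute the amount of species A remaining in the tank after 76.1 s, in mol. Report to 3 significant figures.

12.6 mol

Total volume: dV/dt = Q_in − Q_out = 15.900 L/s, so V(t) = 1060 + 15.900 t and V(76.1) = 2270.0 L.
Solute balance: dm/dt = 0 − Q_out C = −Q_out m/V(t).
Separate: dm/m = −Q_out dt/V(t) ⇒ ln(m/m₀) = −(Q_out/(Q_in−Q_out)) ln(V/V₀).
m = m₀ (V₀/V)^(Q_out/(Q_in−Q_out)) = 44.4 × (1060/2270.0)^(1.6541) = 12.599 mol.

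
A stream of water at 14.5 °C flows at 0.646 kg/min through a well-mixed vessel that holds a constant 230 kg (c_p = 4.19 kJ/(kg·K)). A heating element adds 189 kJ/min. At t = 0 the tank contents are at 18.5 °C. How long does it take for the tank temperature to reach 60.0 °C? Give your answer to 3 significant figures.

M c_p dT/dt = ṁ c_p (T_in − T) + Q̇.
τ = M/ṁ = 356.04 min; T_ss = T_in + Q̇/(ṁ c_p) = 84.326 °C.
T(t) = T_ss + (T₀ − T_ss) e^(−t/τ). Set T = 60.0:
e^(−t/τ) = (60.0 − 84.326)/(18.5 − 84.326) = 0.36955
t = −356.04 · ln(0.36955) = 354.43 min.

354 min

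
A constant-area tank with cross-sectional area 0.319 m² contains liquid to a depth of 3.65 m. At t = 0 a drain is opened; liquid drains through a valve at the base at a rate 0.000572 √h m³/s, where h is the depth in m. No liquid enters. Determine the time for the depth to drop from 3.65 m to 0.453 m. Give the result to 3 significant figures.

1380 s

A dh/dt = −Q_out = −0.000572 √h.
This is separable: 2 d(√h)/dt = −0.000572/A, so √h = √h₀ − (0.000572/(2A)) t.
t = 2A(√h₀ − √h)/0.000572 = 2·0.319·(√3.65 − √0.453)/0.000572
  = 0.63800 × (1.9105 − 0.67305) / 0.000572 = 1380.2 s.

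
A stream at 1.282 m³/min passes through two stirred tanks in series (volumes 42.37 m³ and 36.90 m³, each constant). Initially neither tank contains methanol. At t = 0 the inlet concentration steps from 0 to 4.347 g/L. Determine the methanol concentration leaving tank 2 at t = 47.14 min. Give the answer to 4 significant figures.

Each tank obeys Vᵢ dCᵢ/dt = Q(Cᵢ₋₁ − Cᵢ), so τᵢ = Vᵢ/Q.
τ₁ = 42.37/1.282 = 33.0499 min; τ₂ = 36.90/1.282 = 28.7832 min.
Solving the cascade with C₁(0)=C₂(0)=0 gives C₂(t) = C_in[1 − (τ₁ e^(−t/τ₁) − τ₂ e^(−t/τ₂))/(τ₁ − τ₂)].
At t = 47.14: e^(−t/τ₁) = 0.240189, e^(−t/τ₂) = 0.194414.
C₂ = 4.347·[1 − (33.0499·0.240189 − 28.7832·0.194414)/(4.26677)] = 4.347·0.451016 = 1.96057 g/L.

1.961 g/L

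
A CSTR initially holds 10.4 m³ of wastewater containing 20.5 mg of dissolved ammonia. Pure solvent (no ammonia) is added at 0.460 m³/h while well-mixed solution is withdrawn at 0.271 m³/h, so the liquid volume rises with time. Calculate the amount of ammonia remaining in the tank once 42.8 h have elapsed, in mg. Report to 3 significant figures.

Total volume: dV/dt = Q_in − Q_out = 0.18900 m³/h, so V(t) = 10.4 + 0.18900 t and V(42.8) = 18.489 m³.
Solute balance: dm/dt = 0 − Q_out C = −Q_out m/V(t).
Separate: dm/m = −Q_out dt/V(t) ⇒ ln(m/m₀) = −(Q_out/(Q_in−Q_out)) ln(V/V₀).
m = m₀ (V₀/V)^(Q_out/(Q_in−Q_out)) = 20.5 × (10.4/18.489)^(1.4339) = 8.9837 mg.

8.98 mg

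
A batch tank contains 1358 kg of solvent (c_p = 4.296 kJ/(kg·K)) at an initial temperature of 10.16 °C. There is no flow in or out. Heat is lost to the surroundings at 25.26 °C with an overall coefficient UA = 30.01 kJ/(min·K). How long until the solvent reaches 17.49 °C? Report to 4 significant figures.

129.2 min

Energy balance: M c_p dT/dt = −UA(T − T_amb).
τ = M c_p/UA = 194.401 min; T_ss = T_amb = 25.2600 °C.
T(t) = T_ss + (T₀ − T_ss)e^(−t/τ); set T = 17.49:
t = −τ ln[(T − T_ss)/(T₀ − T_ss)] = −194.401 · ln(0.514570) = 129.165 min.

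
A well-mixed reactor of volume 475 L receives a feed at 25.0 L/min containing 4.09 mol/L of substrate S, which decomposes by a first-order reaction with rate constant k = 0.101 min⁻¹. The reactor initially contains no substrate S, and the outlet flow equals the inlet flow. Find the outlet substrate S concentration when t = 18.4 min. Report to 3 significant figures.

Species balance: V dC/dt = Q C_in − Q C − k V C.
This is linear with rate a = Q/V + k = 0.15363 min⁻¹.
C_ss = Q C_in/(Q + kV) = 1.4012 mol/L; C(t) = C_ss + (C₀ − C_ss) e^(−a t).
C(18.4) = 1.4012 + (-1.4012)·e^(−0.15363·18.4) = 1.4012 + (-1.4012)·0.059201 = 1.3182 mol/L.

1.32 mol/L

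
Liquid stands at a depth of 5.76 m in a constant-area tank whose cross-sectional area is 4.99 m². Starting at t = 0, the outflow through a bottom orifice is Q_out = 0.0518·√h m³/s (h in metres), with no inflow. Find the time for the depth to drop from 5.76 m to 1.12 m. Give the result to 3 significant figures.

258 s

A dh/dt = −Q_out = −0.0518 √h.
∫ h^(−1/2) dh = −(0.0518/A) ∫ dt, giving 2√h = 2√h₀ − (0.0518/A) t.
t = 2A(√h₀ − √h)/0.0518 = 2·4.99·(√5.76 − √1.12)/0.0518
  = 9.9800 × (2.4000 − 1.0583) / 0.0518 = 258.50 s.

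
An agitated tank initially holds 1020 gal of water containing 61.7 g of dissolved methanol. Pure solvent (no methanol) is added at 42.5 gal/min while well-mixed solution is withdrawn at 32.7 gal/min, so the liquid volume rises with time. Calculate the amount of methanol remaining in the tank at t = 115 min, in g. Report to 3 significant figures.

5.15 g

Let m(t) be the amount of methanol. Volume: V(t) = V₀ + (Q_in − Q_out) t = 1020 + 9.8000 t; V(115) = 2147.0 gal.
Solute balance: dm/dt = 0 − Q_out C = −Q_out m/V(t).
dm/m = −Q_out dt/(V₀ + 9.8000 t); integrating gives ln(m/m₀) = −(Q_out/(Q_in−Q_out)) ln(V/V₀).
m = m₀ (V₀/V)^(Q_out/(Q_in−Q_out)) = 61.7 × (1020/2147.0)^(3.3367) = 5.1493 g.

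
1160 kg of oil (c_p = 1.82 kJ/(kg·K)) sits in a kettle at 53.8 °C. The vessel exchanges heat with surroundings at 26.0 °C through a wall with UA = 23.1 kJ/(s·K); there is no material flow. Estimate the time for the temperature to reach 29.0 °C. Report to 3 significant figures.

203 s

Unsteady energy balance on the tank contents: M c_p dT/dt = −UA(T − T_amb).
τ = M c_p/UA = 91.394 s; T_ss = T_amb = 26.000 °C.
T(t) = T_ss + (T₀ − T_ss)e^(−t/τ); set T = 29.0:
t = −τ ln[(T − T_ss)/(T₀ − T_ss)] = −91.394 · ln(0.10791) = 203.48 s.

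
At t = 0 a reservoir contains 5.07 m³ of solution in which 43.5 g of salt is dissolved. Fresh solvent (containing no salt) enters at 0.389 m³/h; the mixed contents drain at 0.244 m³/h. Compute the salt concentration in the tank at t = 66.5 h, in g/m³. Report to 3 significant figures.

Let m(t) be the amount of salt. Volume: V(t) = V₀ + (Q_in − Q_out) t = 5.07 + 0.14500 t; V(66.5) = 14.713 m³.
Solute balance: dm/dt = 0 − Q_out C = −Q_out m/V(t).
Separate: dm/m = −Q_out dt/V(t) ⇒ ln(m/m₀) = −(Q_out/(Q_in−Q_out)) ln(V/V₀).
m = m₀ (V₀/V)^(Q_out/(Q_in−Q_out)) = 43.5 × (5.07/14.713)^(1.6828) = 7.2429 g.
C = m/V = 7.2429/14.713 = 0.49230 g/m³.

0.492 g/m³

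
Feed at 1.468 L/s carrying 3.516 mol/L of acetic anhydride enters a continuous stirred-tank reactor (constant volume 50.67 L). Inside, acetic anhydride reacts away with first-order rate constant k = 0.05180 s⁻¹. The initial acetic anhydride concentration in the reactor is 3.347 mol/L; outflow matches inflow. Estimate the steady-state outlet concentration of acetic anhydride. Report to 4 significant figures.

1.261 mol/L

Accumulation = in − out − consumed: V dC/dt = Q C_in − Q C − k V C.
Steady state (dC/dt = 0): C_ss = Q C_in/(Q + kV) = C_in/(1 + kV/Q).
C_ss = 1.468·3.516/(1.468 + 0.05180·50.67) = 5.16149/4.09271 = 1.26114 mol/L.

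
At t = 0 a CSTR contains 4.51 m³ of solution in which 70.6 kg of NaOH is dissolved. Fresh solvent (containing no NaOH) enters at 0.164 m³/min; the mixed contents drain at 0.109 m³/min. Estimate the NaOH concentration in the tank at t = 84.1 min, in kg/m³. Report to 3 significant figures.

Let m(t) be the amount of NaOH. Volume: V(t) = V₀ + (Q_in − Q_out) t = 4.51 + 0.055000 t; V(84.1) = 9.1355 m³.
No NaOH enters, so dm/dt = −Q_out · (m/V).
dm/m = −Q_out dt/(V₀ + 0.055000 t); integrating gives ln(m/m₀) = −(Q_out/(Q_in−Q_out)) ln(V/V₀).
m = m₀ (V₀/V)^(Q_out/(Q_in−Q_out)) = 70.6 × (4.51/9.1355)^(1.9818) = 17.429 kg.
C = m/V = 17.429/9.1355 = 1.9078 kg/m³.

1.91 kg/m³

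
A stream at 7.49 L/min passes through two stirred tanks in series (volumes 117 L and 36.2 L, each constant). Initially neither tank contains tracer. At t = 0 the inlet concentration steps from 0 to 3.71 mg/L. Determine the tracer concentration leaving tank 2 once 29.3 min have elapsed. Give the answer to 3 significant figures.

Time constants: τᵢ = Vᵢ/Q for each well-mixed tank.
τ₁ = 117/7.49 = 15.621 min; τ₂ = 36.2/7.49 = 4.8331 min.
Tank 1: C₁ = C_in(1 − e^(−t/τ₁)). Tank 2 (τ₁ ≠ τ₂): C₂ = C_in[1 − (τ₁ e^(−t/τ₁) − τ₂ e^(−t/τ₂))/(τ₁ − τ₂)].
At t = 29.3: e^(−t/τ₁) = 0.15325, e^(−t/τ₂) = 0.0023289.
C₂ = 3.71·[1 − (15.621·0.15325 − 4.8331·0.0023289)/(10.788)] = 3.71·0.77914 = 2.8906 mg/L.

2.89 mg/L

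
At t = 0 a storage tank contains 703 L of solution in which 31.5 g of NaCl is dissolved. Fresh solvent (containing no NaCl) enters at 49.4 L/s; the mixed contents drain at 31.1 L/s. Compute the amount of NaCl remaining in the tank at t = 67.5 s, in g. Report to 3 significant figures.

5.62 g

Let m(t) be the amount of NaCl. Volume: V(t) = V₀ + (Q_in − Q_out) t = 703 + 18.300 t; V(67.5) = 1938.2 L.
Species balance (pure solvent in): dm/dt = −Q_out · m/V(t).
dm/m = −Q_out dt/(V₀ + 18.300 t); integrating gives ln(m/m₀) = −(Q_out/(Q_in−Q_out)) ln(V/V₀).
m = m₀ (V₀/V)^(Q_out/(Q_in−Q_out)) = 31.5 × (703/1938.2)^(1.6995) = 5.6205 g.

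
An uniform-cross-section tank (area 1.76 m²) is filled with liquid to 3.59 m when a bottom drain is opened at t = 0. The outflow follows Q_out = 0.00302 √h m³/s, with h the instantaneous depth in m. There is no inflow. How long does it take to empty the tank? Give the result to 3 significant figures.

2210 s

Accumulation of liquid (constant cross-section A): A dh/dt = −0.00302 √h.
∫ h^(−1/2) dh = −(0.00302/A) ∫ dt, giving 2√h = 2√h₀ − (0.00302/A) t.
Set h = 0: 2√h₀ = (0.00302/A) t_empty ⇒ t_empty = 2A√h₀/0.00302.
t_empty = 2·1.76·√3.59/0.00302 = 3.5200·1.8947/0.00302 = 2208.4 s.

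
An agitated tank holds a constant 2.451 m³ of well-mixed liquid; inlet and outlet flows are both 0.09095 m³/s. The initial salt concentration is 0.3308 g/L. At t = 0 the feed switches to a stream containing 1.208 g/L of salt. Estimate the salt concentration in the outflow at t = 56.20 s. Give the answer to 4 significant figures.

1.099 g/L

Unsteady species balance (constant V, well mixed): V dC/dt = Q(C_in − C).
Time constant τ = V/Q = 2.451/0.09095 = 26.9489 s.
C approaches C_in exponentially: C(t) = C_in + (C₀ − C_in) e^(−t/τ).
C(56.20) = 1.208 + (0.3308 − 1.208)·e^(−56.20/26.9489) = 1.208 + (-0.877200)·0.124254 = 1.09900 g/L.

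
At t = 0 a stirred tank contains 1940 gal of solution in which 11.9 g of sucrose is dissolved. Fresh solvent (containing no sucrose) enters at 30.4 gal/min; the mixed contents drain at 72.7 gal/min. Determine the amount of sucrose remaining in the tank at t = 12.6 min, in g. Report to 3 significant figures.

Let m(t) be the amount of sucrose. Volume: V(t) = V₀ + (Q_in − Q_out) t = 1940 − 42.300 t; V(12.6) = 1407.0 gal.
No sucrose enters, so dm/dt = −Q_out · (m/V).
dm/m = −Q_out dt/(V₀ − 42.300 t); integrating gives ln(m/m₀) = −(Q_out/(Q_in−Q_out)) ln(V/V₀).
m = m₀ (V₀/V)^(Q_out/(Q_in−Q_out)) = 11.9 × (1940/1407.0)^(-1.7187) = 6.8516 g.

6.85 g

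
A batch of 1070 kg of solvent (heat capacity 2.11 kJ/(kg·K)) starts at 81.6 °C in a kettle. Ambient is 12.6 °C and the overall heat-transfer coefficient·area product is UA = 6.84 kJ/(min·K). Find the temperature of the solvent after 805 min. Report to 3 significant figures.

18.6 °C

M c_p dT/dt = −UA(T − T_amb).
dT/dt = (T_ss − T)/τ with T_ss = T_amb = 12.600 °C, τ = M c_p/UA = 1070·2.11/6.84 = 330.07 min.
Solution: T(t) = T_ss + (T₀ − T_ss) e^(−t/τ).
T(805) = 12.600 + (69.000)·0.087261 = 18.621 °C.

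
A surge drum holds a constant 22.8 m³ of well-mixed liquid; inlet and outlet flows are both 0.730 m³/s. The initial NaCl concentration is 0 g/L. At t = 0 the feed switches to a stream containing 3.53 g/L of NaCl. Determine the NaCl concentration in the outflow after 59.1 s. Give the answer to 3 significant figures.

Transient balance on the dissolved component: V dC/dt = Q(C_in − C).
Rewrite as dC/dt + C/τ = C_in/τ, τ = V/Q = 31.233 s.
Integrating: C(t) = C_in + (C₀ − C_in) e^(−t/τ).
C(59.1) = 3.53 + (0 − 3.53)·e^(−59.1/31.233) = 3.53 + (-3.5300)·0.15073 = 2.9979 g/L.

3.00 g/L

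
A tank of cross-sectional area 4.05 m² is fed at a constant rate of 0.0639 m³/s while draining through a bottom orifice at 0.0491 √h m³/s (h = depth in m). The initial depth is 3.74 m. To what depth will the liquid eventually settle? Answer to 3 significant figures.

1.69 m

A dh/dt = Q_in − 0.0491 √h. Steady state requires inflow = outflow:
Q_in = 0.0491 √h_ss ⇒ √h_ss = 0.0639/0.0491 = 1.3014.
h_ss = 1.3014² = 1.6937 m. (Since h₀ = 3.74 m > h_ss, the level will fall toward this value.)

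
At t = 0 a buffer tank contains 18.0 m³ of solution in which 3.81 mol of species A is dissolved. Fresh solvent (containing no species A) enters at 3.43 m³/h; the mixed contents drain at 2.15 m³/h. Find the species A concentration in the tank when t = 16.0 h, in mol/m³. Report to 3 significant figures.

0.0276 mol/m³

Let m(t) be the amount of species A. Volume: V(t) = V₀ + (Q_in − Q_out) t = 18.0 + 1.2800 t; V(16.0) = 38.480 m³.
Species balance (pure solvent in): dm/dt = −Q_out · m/V(t).
Separate: dm/m = −Q_out dt/V(t) ⇒ ln(m/m₀) = −(Q_out/(Q_in−Q_out)) ln(V/V₀).
m = m₀ (V₀/V)^(Q_out/(Q_in−Q_out)) = 3.81 × (18.0/38.480)^(1.6797) = 1.0634 mol.
C = m/V = 1.0634/38.480 = 0.027635 mol/m³.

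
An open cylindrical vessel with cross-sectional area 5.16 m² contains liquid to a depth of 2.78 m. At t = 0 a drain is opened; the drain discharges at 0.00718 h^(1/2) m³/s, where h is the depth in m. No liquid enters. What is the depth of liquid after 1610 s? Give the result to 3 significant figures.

0.299 m

A dh/dt = −Q_out = −0.00718 √h.
∫ h^(−1/2) dh = −(0.00718/A) ∫ dt, giving 2√h = 2√h₀ − (0.00718/A) t.
√h = √2.78 − 0.00718·1610/(2·5.16) = 1.6673 − 1.1201 = 0.54720.
h = 0.54720² = 0.29943 m.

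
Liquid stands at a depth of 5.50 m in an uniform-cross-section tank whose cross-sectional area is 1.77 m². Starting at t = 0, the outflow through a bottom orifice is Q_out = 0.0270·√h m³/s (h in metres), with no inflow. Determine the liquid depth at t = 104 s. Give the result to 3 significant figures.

2.41 m

With no inflow, A dh/dt = −0.0270 √h.
∫ h^(−1/2) dh = −(0.0270/A) ∫ dt, giving 2√h = 2√h₀ − (0.0270/A) t.
√h = √5.50 − 0.0270·104/(2·1.77) = 2.3452 − 0.79322 = 1.5520.
h = 1.5520² = 2.4087 m.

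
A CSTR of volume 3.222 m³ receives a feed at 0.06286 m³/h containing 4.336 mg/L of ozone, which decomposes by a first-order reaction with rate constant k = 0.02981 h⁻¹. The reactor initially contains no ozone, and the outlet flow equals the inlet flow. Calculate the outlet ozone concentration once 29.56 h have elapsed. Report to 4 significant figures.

Accumulation = in − out − consumed: V dC/dt = Q C_in − Q C − k V C.
dC/dt = (Q/V) C_in − (Q/V + k) C; effective rate a = Q/V + k = 0.0195096 + 0.02981 = 0.0493196 h⁻¹.
C_ss = Q C_in/(Q + kV) = 1.71521 mg/L; C(t) = C_ss + (C₀ − C_ss) e^(−a t).
C(29.56) = 1.71521 + (-1.71521)·e^(−0.0493196·29.56) = 1.71521 + (-1.71521)·0.232727 = 1.31604 mg/L.

1.316 mg/L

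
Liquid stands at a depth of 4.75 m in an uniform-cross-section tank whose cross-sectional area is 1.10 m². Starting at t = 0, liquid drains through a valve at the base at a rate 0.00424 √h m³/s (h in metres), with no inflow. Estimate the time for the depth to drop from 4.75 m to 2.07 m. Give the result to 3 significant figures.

With no inflow, A dh/dt = −0.00424 √h.
This is separable: 2 d(√h)/dt = −0.00424/A, so √h = √h₀ − (0.00424/(2A)) t.
t = 2A(√h₀ − √h)/0.00424 = 2·1.10·(√4.75 − √2.07)/0.00424
  = 2.2000 × (2.1794 − 1.4387) / 0.00424 = 384.33 s.

384 s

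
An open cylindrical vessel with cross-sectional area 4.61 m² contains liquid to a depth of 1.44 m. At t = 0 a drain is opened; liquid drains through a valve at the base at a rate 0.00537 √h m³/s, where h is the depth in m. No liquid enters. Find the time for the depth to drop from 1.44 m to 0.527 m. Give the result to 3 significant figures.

814 s

A dh/dt = −Q_out = −0.00537 √h.
Separate and integrate: 2(√h − √h₀) = −(0.00537/A) t.
t = 2A(√h₀ − √h)/0.00537 = 2·4.61·(√1.44 − √0.527)/0.00537
  = 9.2200 × (1.2000 − 0.72595) / 0.00537 = 813.92 s.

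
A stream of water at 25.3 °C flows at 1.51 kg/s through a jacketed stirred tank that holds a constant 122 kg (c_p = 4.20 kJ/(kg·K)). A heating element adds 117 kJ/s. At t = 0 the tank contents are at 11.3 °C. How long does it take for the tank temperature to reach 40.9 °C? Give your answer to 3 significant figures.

Unsteady energy balance on the tank contents: M c_p dT/dt = ṁ c_p (T_in − T) + 117.
τ = M/ṁ = 80.795 s; T_ss = T_in + Q̇/(ṁ c_p) = 43.748 °C.
T(t) = T_ss + (T₀ − T_ss) e^(−t/τ). Set T = 40.9:
e^(−t/τ) = (40.9 − 43.748)/(11.3 − 43.748) = 0.087784
t = −80.795 · ln(0.087784) = 196.56 s.

197 s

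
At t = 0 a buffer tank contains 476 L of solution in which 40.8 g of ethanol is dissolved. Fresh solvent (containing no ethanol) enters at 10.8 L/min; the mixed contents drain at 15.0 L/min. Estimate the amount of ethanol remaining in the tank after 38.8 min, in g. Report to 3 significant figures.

9.13 g

Total volume: dV/dt = Q_in − Q_out = -4.2000 L/min, so V(t) = 476 − 4.2000 t and V(38.8) = 313.04 L.
Solute balance: dm/dt = 0 − Q_out C = −Q_out m/V(t).
Separate: dm/m = −Q_out dt/V(t) ⇒ ln(m/m₀) = −(Q_out/(Q_in−Q_out)) ln(V/V₀).
m = m₀ (V₀/V)^(Q_out/(Q_in−Q_out)) = 40.8 × (476/313.04)^(-3.5714) = 9.1334 g.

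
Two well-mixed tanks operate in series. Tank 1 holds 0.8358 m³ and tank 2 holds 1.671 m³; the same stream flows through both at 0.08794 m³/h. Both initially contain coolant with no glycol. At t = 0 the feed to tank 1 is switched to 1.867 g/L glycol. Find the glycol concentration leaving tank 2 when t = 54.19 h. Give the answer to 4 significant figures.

Each tank obeys Vᵢ dCᵢ/dt = Q(Cᵢ₋₁ − Cᵢ), so τᵢ = Vᵢ/Q.
τ₁ = 0.8358/0.08794 = 9.50421 h; τ₂ = 1.671/0.08794 = 19.0016 h.
Solving the cascade with C₁(0)=C₂(0)=0 gives C₂(t) = C_in[1 − (τ₁ e^(−t/τ₁) − τ₂ e^(−t/τ₂))/(τ₁ − τ₂)].
At t = 54.19: e^(−t/τ₁) = 0.00334033, e^(−t/τ₂) = 0.0577365.
C₂ = 1.867·[1 − (9.50421·0.00334033 − 19.0016·0.0577365)/(-9.49738)] = 1.867·0.887828 = 1.65758 g/L.

1.658 g/L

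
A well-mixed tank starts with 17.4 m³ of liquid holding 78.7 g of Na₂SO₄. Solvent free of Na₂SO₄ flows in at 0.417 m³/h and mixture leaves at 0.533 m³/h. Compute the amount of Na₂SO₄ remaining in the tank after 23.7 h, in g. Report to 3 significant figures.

35.7 g

Total volume: dV/dt = Q_in − Q_out = -0.11600 m³/h, so V(t) = 17.4 − 0.11600 t and V(23.7) = 14.651 m³.
Solute balance: dm/dt = 0 − Q_out C = −Q_out m/V(t).
dm/m = −Q_out dt/(V₀ − 0.11600 t); integrating gives ln(m/m₀) = −(Q_out/(Q_in−Q_out)) ln(V/V₀).
m = m₀ (V₀/V)^(Q_out/(Q_in−Q_out)) = 78.7 × (17.4/14.651)^(-4.5948) = 35.711 g.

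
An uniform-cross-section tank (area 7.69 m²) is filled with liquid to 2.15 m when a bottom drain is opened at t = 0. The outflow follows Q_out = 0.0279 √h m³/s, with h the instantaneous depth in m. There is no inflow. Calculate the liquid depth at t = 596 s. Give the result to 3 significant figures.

0.148 m

A dh/dt = −Q_out = −0.0279 √h.
∫ h^(−1/2) dh = −(0.0279/A) ∫ dt, giving 2√h = 2√h₀ − (0.0279/A) t.
√h = √2.15 − 0.0279·596/(2·7.69) = 1.4663 − 1.0812 = 0.38512.
h = 0.38512² = 0.14832 m.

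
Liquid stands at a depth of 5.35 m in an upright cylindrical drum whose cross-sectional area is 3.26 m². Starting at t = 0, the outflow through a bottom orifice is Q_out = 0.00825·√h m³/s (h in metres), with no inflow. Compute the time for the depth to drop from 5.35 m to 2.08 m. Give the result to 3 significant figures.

Accumulation of liquid (constant cross-section A): A dh/dt = −0.00825 √h.
This is separable: 2 d(√h)/dt = −0.00825/A, so √h = √h₀ − (0.00825/(2A)) t.
t = 2A(√h₀ − √h)/0.00825 = 2·3.26·(√5.35 − √2.08)/0.00825
  = 6.5200 × (2.3130 − 1.4422) / 0.00825 = 688.18 s.

688 s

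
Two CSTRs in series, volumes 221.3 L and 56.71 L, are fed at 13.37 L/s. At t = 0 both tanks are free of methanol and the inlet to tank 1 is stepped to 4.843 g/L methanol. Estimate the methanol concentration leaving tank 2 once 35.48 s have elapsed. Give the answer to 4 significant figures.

Time constants: τᵢ = Vᵢ/Q for each well-mixed tank.
τ₁ = 221.3/13.37 = 16.5520 s; τ₂ = 56.71/13.37 = 4.24159 s.
Tank 1: C₁ = C_in(1 − e^(−t/τ₁)). Tank 2 (τ₁ ≠ τ₂): C₂ = C_in[1 − (τ₁ e^(−t/τ₁) − τ₂ e^(−t/τ₂))/(τ₁ − τ₂)].
At t = 35.48: e^(−t/τ₁) = 0.117238, e^(−t/τ₂) = 0.000232924.
C₂ = 4.843·[1 − (16.5520·0.117238 − 4.24159·0.000232924)/(12.3104)] = 4.843·0.842448 = 4.07997 g/L.

4.080 g/L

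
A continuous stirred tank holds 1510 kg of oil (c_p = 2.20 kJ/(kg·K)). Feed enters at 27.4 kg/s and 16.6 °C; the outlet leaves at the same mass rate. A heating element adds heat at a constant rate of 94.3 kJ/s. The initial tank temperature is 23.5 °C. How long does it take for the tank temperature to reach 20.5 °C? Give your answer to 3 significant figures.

45.5 s

M c_p dT/dt = ṁ c_p (T_in − T) + Q̇.
τ = M/ṁ = 55.109 s; T_ss = T_in + Q̇/(ṁ c_p) = 18.164 °C.
T(t) = T_ss + (T₀ − T_ss) e^(−t/τ). Set T = 20.5:
e^(−t/τ) = (20.5 − 18.164)/(23.5 − 18.164) = 0.43774
t = −55.109 · ln(0.43774) = 45.527 s.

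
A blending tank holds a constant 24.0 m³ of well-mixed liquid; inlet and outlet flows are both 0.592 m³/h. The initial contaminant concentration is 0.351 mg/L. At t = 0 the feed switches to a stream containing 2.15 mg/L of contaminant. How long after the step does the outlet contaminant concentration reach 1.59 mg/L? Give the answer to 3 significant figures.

Transient balance on the dissolved component: V dC/dt = Q(C_in − C), so τ = V/Q = 40.541 h.
C(t) = C_in + (C₀ − C_in) e^(−t/τ). Set C = 1.59 and solve for t:
e^(−t/τ) = (C − C_in)/(C₀ − C_in) = (1.59 − 2.15)/(0.351 − 2.15) = 0.31128
t = −τ ln(…) = 40.541 × 1.1670 = 47.313 h.

47.3 h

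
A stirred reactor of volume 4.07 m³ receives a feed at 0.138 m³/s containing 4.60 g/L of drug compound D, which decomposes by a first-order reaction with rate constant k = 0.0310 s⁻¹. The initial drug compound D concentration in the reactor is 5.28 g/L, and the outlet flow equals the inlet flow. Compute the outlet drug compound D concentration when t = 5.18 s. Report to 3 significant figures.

4.46 g/L

Species balance: V dC/dt = Q C_in − Q C − k V C.
This is linear with rate a = Q/V + k = 0.064907 s⁻¹.
C_ss = Q C_in/(Q + kV) = 2.4030 g/L; C(t) = C_ss + (C₀ − C_ss) e^(−a t).
C(5.18) = 2.4030 + (2.8770)·e^(−0.064907·5.18) = 2.4030 + (2.8770)·0.71447 = 4.4585 g/L.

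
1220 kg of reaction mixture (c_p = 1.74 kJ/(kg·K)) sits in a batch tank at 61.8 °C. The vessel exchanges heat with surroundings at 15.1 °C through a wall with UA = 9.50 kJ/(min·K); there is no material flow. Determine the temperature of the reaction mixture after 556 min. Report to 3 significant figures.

19.0 °C

M c_p dT/dt = −UA(T − T_amb).
dT/dt = (T_ss − T)/τ with T_ss = T_amb = 15.100 °C, τ = M c_p/UA = 1220·1.74/9.50 = 223.45 min.
This is linear first-order; T(t) = T_ss + (T₀ − T_ss) e^(−t/τ).
T(556) = 15.100 + (46.700)·0.083057 = 18.979 °C.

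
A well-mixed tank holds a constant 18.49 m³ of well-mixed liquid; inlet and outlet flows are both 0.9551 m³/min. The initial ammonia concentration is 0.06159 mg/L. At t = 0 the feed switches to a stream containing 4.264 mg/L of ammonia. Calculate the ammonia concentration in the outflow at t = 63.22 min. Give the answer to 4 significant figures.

Transient balance on the dissolved component: V dC/dt = Q(C_in − C).
So dC/dt = (C_in − C)/τ with τ = V/Q = 18.49/0.9551 = 19.3592 min.
Solution: C(t) = C_in + (C₀ − C_in) e^(−t/τ).
C(63.22) = 4.264 + (0.06159 − 4.264)·e^(−63.22/19.3592) = 4.264 + (-4.20241)·0.0381730 = 4.10358 mg/L.

4.104 mg/L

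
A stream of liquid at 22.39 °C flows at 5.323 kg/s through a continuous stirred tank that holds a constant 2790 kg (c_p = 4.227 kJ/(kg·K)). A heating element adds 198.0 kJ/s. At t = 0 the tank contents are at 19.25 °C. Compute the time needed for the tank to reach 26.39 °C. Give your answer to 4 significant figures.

477.6 s

First-law balance (no shaft work): M c_p dT/dt = ṁ c_p (T_in − T) + 198.0.
τ = M/ṁ = 524.141 s; T_ss = T_in + Q̇/(ṁ c_p) = 31.1899 °C.
T(t) = T_ss + (T₀ − T_ss) e^(−t/τ). Set T = 26.39:
e^(−t/τ) = (26.39 − 31.1899)/(19.25 − 31.1899) = 0.402004
t = −524.141 · ln(0.402004) = 477.646 s.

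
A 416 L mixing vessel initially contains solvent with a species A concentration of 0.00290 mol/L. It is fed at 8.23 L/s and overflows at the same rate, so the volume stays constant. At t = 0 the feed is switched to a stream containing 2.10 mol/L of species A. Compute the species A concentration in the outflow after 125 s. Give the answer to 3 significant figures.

1.92 mol/L

Accumulation = in − out for the solute gives V dC/dt = Q(C_in − C).
Rewrite as dC/dt + C/τ = C_in/τ, τ = V/Q = 50.547 s.
C approaches C_in exponentially: C(t) = C_in + (C₀ − C_in) e^(−t/τ).
C(125) = 2.10 + (0.00290 − 2.10)·e^(−125/50.547) = 2.10 + (-2.0971)·0.084335 = 1.9231 mol/L.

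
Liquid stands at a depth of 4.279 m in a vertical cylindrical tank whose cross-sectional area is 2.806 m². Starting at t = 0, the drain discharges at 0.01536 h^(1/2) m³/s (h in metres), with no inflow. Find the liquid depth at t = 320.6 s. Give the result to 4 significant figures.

A dh/dt = −Q_out = −0.01536 √h.
∫ h^(−1/2) dh = −(0.01536/A) ∫ dt, giving 2√h = 2√h₀ − (0.01536/A) t.
√h = √4.279 − 0.01536·320.6/(2·2.806) = 2.06857 − 0.877480 = 1.19109.
h = 1.19109² = 1.41871 m.

1.419 m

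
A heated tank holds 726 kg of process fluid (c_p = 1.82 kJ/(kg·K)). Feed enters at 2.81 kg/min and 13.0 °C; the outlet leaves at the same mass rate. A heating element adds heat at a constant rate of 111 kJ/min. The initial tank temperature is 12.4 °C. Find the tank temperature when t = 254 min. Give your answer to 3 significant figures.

First-law balance (no shaft work): M c_p dT/dt = ṁ c_p (T_in − T) + 111.
Rearrange: dT/dt = (T_ss − T)/τ with τ = M/ṁ = 258.36 min and T_ss = T_in + Q̇/(ṁ c_p) = 34.704 °C.
Integrating: T(t) = T_ss + (T₀ − T_ss) e^(−t/τ).
T(254) = 34.704 + (-22.304)·e^(−254/258.36) = 34.704 + (-22.304)·0.37414 = 26.359 °C.

26.4 °C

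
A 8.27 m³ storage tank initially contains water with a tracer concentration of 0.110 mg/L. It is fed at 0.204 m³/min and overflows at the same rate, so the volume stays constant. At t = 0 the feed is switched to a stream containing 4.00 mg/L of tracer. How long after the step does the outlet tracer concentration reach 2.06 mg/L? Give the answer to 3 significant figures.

28.2 min

Species balance: V dC/dt = Q(C_in − C) ⇒ τ = V/Q = 40.539 min.
C(t) = C_in + (C₀ − C_in) e^(−t/τ). Set C = 2.06 and solve for t:
e^(−t/τ) = (C − C_in)/(C₀ − C_in) = (2.06 − 4.00)/(0.110 − 4.00) = 0.49871
t = −τ ln(…) = 40.539 × 0.69572 = 28.204 min.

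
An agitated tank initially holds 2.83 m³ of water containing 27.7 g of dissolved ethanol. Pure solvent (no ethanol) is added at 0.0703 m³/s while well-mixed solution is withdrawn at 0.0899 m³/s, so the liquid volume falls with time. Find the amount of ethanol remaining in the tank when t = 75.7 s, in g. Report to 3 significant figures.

Total volume: dV/dt = Q_in − Q_out = -0.019600 m³/s, so V(t) = 2.83 − 0.019600 t and V(75.7) = 1.3463 m³.
Species balance (pure solvent in): dm/dt = −Q_out · m/V(t).
dm/m = −Q_out dt/(V₀ − 0.019600 t); integrating gives ln(m/m₀) = −(Q_out/(Q_in−Q_out)) ln(V/V₀).
m = m₀ (V₀/V)^(Q_out/(Q_in−Q_out)) = 27.7 × (2.83/1.3463)^(-4.5867) = 0.91741 g.

0.917 g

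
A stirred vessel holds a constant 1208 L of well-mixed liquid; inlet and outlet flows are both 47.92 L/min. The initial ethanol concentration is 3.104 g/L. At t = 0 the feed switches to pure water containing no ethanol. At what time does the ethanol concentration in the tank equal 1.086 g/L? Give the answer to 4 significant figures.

26.47 min

Mass balance on the solute (V constant): V dC/dt = Q(C_in − C), so τ = V/Q = 25.2087 min.
C(t) = C_in + (C₀ − C_in) e^(−t/τ). Set C = 1.086 and solve for t:
e^(−t/τ) = (C − C_in)/(C₀ − C_in) = (1.086 − 0)/(3.104 − 0) = 0.349871
t = −τ ln(…) = 25.2087 × 1.05019 = 26.4739 min.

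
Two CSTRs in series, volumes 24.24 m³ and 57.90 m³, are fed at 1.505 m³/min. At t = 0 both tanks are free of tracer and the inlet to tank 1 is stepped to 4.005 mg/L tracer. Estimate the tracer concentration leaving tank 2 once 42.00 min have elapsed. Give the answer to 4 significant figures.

Each tank obeys Vᵢ dCᵢ/dt = Q(Cᵢ₋₁ − Cᵢ), so τᵢ = Vᵢ/Q.
τ₁ = 24.24/1.505 = 16.1063 min; τ₂ = 57.90/1.505 = 38.4718 min.
Tank 1: C₁ = C_in(1 − e^(−t/τ₁)). Tank 2 (τ₁ ≠ τ₂): C₂ = C_in[1 − (τ₁ e^(−t/τ₁) − τ₂ e^(−t/τ₂))/(τ₁ − τ₂)].
At t = 42.00: e^(−t/τ₁) = 0.0737058, e^(−t/τ₂) = 0.335642.
C₂ = 4.005·[1 − (16.1063·0.0737058 − 38.4718·0.335642)/(-22.3654)] = 4.005·0.475726 = 1.90528 mg/L.

1.905 mg/L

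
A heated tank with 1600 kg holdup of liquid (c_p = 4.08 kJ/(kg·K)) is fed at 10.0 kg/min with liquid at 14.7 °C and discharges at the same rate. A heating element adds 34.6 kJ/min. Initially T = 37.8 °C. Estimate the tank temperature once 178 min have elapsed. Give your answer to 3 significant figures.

22.9 °C

Unsteady energy balance on the tank contents: M c_p dT/dt = ṁ c_p (T_in − T) + 34.6.
τ = M/ṁ = 160.00 min; T_ss = T_in + Q̇/(ṁ c_p) = 14.7 + 34.6/(10.0·4.08) = 15.548 °C.
Solution: T(t) = T_ss + (T₀ − T_ss) e^(−t/τ).
T(178) = 15.548 + (22.252)·e^(−178/160.00) = 15.548 + (22.252)·0.32874 = 22.863 °C.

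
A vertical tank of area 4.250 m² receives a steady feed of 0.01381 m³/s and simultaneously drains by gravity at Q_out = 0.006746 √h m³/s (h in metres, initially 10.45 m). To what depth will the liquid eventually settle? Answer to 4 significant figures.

4.191 m

Mass balance (ρ constant): A dh/dt = Q_in − 0.006746 √h. At steady state dh/dt = 0:
Q_in = 0.006746 √h_ss ⇒ √h_ss = 0.01381/0.006746 = 2.04714.
h_ss = 2.04714² = 4.19078 m. (Since h₀ = 10.45 m > h_ss, the level will fall toward this value.)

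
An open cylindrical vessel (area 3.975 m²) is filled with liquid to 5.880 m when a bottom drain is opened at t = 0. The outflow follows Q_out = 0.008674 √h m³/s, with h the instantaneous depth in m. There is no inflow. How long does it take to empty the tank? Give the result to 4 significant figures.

Volume balance on the tank: A dh/dt = −0.008674 √h.
Separate and integrate: 2(√h − √h₀) = −(0.008674/A) t.
Tank is empty when √h = 0: t_empty = 2A√h₀/0.008674.
t_empty = 2·3.975·√5.880/0.008674 = 7.95000·2.42487/0.008674 = 2222.47 s.

2222 s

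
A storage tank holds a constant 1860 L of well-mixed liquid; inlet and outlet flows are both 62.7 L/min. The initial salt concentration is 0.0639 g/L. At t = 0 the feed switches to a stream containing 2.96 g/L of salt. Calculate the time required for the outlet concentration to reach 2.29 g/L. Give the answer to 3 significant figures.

Unsteady species balance (constant V, well mixed): V dC/dt = Q(C_in − C), so τ = V/Q = 29.665 min.
C(t) = C_in + (C₀ − C_in) e^(−t/τ). Set C = 2.29 and solve for t:
e^(−t/τ) = (C − C_in)/(C₀ − C_in) = (2.29 − 2.96)/(0.0639 − 2.96) = 0.23135
t = −τ ln(…) = 29.665 × 1.4638 = 43.425 min.

43.4 min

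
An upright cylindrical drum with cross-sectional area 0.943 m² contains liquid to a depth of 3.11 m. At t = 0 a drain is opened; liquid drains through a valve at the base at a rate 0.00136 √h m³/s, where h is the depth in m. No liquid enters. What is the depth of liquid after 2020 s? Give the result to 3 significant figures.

0.0942 m

With no inflow, A dh/dt = −0.00136 √h.
This is separable: 2 d(√h)/dt = −0.00136/A, so √h = √h₀ − (0.00136/(2A)) t.
√h = √3.11 − 0.00136·2020/(2·0.943) = 1.7635 − 1.4566 = 0.30689.
h = 0.30689² = 0.094182 m.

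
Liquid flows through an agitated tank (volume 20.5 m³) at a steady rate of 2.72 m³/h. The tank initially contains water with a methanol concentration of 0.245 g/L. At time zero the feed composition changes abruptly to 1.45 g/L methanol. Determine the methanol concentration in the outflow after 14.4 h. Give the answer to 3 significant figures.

Transient balance on the dissolved component: V dC/dt = Q(C_in − C).
So dC/dt = (C_in − C)/τ with τ = V/Q = 20.5/2.72 = 7.5368 h.
C approaches C_in exponentially: C(t) = C_in + (C₀ − C_in) e^(−t/τ).
C(14.4) = 1.45 + (0.245 − 1.45)·e^(−14.4/7.5368) = 1.45 + (-1.2050)·0.14799 = 1.2717 g/L.

1.27 g/L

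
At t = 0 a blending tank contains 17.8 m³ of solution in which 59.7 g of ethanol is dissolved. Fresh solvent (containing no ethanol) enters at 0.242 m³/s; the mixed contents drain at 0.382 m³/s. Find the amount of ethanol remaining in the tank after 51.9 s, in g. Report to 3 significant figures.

Total volume: dV/dt = Q_in − Q_out = -0.14000 m³/s, so V(t) = 17.8 − 0.14000 t and V(51.9) = 10.534 m³.
No ethanol enters, so dm/dt = −Q_out · (m/V).
dm/m = −Q_out dt/(V₀ − 0.14000 t); integrating gives ln(m/m₀) = −(Q_out/(Q_in−Q_out)) ln(V/V₀).
m = m₀ (V₀/V)^(Q_out/(Q_in−Q_out)) = 59.7 × (17.8/10.534)^(-2.7286) = 14.267 g.

14.3 g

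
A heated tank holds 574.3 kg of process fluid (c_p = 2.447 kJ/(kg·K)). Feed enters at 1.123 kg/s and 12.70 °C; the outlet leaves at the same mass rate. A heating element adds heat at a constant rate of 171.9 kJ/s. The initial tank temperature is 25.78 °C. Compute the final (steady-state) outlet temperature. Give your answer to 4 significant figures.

75.26 °C

First-law balance (no shaft work): M c_p dT/dt = ṁ c_p (T_in − T) + 171.9.
At steady state dT/dt = 0 ⇒ T_ss = T_in + Q̇/(ṁ c_p) = 12.70 + 171.9/(1.123·2.447) = 75.2550 °C.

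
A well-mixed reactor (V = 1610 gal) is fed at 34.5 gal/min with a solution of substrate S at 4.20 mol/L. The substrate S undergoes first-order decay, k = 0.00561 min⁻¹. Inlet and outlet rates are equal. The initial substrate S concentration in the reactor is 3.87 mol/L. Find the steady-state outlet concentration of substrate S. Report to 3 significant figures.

Accumulation = in − out − consumed: V dC/dt = Q C_in − Q C − k V C.
At steady state: 0 = Q C_in − (Q + kV) C_ss, so C_ss = Q C_in/(Q + kV).
C_ss = 34.5·4.20/(34.5 + 0.00561·1610) = 144.90/43.532 = 3.3286 mol/L.

3.33 mol/L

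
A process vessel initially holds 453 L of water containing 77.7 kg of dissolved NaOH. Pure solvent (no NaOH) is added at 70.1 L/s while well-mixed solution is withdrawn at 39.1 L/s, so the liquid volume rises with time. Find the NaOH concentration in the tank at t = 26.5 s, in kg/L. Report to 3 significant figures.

Let m(t) be the amount of NaOH. Volume: V(t) = V₀ + (Q_in − Q_out) t = 453 + 31.000 t; V(26.5) = 1274.5 L.
Solute balance: dm/dt = 0 − Q_out C = −Q_out m/V(t).
dm/m = −Q_out dt/(V₀ + 31.000 t); integrating gives ln(m/m₀) = −(Q_out/(Q_in−Q_out)) ln(V/V₀).
m = m₀ (V₀/V)^(Q_out/(Q_in−Q_out)) = 77.7 × (453/1274.5)^(1.2613) = 21.076 kg.
C = m/V = 21.076/1274.5 = 0.016537 kg/L.

0.0165 kg/L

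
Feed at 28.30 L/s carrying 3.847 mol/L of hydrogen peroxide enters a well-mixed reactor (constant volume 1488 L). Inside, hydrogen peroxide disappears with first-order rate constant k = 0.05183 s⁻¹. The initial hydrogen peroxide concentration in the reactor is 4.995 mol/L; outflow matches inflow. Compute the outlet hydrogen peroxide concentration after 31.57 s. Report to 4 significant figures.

Accumulation = in − out − consumed: V dC/dt = Q C_in − Q C − k V C.
dC/dt = (Q/V) C_in − (Q/V + k) C; effective rate a = Q/V + k = 0.0190188 + 0.05183 = 0.0708488 s⁻¹.
C_ss = Q C_in/(Q + kV) = 1.03270 mol/L; C(t) = C_ss + (C₀ − C_ss) e^(−a t).
C(31.57) = 1.03270 + (3.96230)·e^(−0.0708488·31.57) = 1.03270 + (3.96230)·0.106811 = 1.45591 mol/L.

1.456 mol/L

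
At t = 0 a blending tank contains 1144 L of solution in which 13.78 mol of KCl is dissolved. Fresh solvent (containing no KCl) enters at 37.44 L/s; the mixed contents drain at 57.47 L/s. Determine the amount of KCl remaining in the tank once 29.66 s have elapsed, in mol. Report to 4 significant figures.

1.684 mol

Let m(t) be the amount of KCl. Volume: V(t) = V₀ + (Q_in − Q_out) t = 1144 − 20.0300 t; V(29.66) = 549.910 L.
No KCl enters, so dm/dt = −Q_out · (m/V).
Separate: dm/m = −Q_out dt/V(t) ⇒ ln(m/m₀) = −(Q_out/(Q_in−Q_out)) ln(V/V₀).
m = m₀ (V₀/V)^(Q_out/(Q_in−Q_out)) = 13.78 × (1144/549.910)^(-2.86920) = 1.68446 mol.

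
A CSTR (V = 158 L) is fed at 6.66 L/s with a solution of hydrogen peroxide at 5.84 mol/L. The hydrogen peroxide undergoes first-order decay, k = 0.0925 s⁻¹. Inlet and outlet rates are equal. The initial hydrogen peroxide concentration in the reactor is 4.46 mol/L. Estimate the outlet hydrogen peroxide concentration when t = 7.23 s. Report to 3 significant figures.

Accumulation = in − out − consumed: V dC/dt = Q C_in − Q C − k V C.
This is linear with rate a = Q/V + k = 0.13465 s⁻¹.
C_ss = Q C_in/(Q + kV) = 1.8282 mol/L; C(t) = C_ss + (C₀ − C_ss) e^(−a t).
C(7.23) = 1.8282 + (2.6318)·e^(−0.13465·7.23) = 1.8282 + (2.6318)·0.37775 = 2.8223 mol/L.

2.82 mol/L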